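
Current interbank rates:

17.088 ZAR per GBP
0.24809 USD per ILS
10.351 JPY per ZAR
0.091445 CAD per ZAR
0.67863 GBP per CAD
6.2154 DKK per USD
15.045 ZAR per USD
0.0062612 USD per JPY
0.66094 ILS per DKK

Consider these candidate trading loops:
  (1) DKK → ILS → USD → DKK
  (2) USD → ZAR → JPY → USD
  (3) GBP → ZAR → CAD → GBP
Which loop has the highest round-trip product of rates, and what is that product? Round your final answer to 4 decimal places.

1.0604

(1) 0.66094 × 0.24809 × 6.2154 = 1.01916
(2) 15.045 × 10.351 × 0.0062612 = 0.97506
(3) 17.088 × 0.091445 × 0.67863 = 1.06044
Highest is cycle (3) at 1.0604 (>1, arbitrage).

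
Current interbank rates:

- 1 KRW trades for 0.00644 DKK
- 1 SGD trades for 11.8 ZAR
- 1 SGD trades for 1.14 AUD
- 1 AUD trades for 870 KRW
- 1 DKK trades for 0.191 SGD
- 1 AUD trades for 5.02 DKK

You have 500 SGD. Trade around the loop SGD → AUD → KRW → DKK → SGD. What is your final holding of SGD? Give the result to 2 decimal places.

609.98

500 SGD × 1.14 = 570 AUD
570 AUD × 870 = 495900 KRW
495900 KRW × 0.00644 = 3193.596 DKK
3193.596 DKK × 0.191 = 609.976836 SGD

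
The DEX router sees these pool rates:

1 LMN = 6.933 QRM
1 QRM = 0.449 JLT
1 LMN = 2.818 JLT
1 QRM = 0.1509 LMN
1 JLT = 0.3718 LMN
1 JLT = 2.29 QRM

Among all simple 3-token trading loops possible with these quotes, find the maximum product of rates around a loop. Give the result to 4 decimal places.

1.1574

JLT→LMN→QRM→JLT: 0.3718 × 6.933 × 0.449 = 1.15738
JLT→QRM→LMN→JLT: 2.29 × 0.1509 × 2.818 = 0.97379
Maximum is JLT→LMN→QRM→JLT at 1.1574; arbitrage exists.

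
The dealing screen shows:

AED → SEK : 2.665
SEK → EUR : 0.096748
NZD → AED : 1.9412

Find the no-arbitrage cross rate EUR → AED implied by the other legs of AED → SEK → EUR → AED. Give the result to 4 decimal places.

3.8785

Known legs of the cycle: 2.665 × 0.096748 = 0.25783342
For no arbitrage the full-cycle product must be 1, so the missing rate is 1 / 0.25783342 ≈ 3.878473.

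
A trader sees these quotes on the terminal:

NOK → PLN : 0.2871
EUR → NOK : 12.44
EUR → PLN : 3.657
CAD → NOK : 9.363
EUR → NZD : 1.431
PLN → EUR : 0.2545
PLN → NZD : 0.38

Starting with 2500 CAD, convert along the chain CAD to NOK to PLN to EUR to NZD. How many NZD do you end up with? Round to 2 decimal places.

2447.46

2500 CAD × 9.363 = 23407.5 NOK
23407.5 NOK × 0.2871 = 6720.29325 PLN
6720.29325 PLN × 0.2545 = 1710.314632125 EUR
1710.314632125 EUR × 1.431 = 2447.460238570875 NZD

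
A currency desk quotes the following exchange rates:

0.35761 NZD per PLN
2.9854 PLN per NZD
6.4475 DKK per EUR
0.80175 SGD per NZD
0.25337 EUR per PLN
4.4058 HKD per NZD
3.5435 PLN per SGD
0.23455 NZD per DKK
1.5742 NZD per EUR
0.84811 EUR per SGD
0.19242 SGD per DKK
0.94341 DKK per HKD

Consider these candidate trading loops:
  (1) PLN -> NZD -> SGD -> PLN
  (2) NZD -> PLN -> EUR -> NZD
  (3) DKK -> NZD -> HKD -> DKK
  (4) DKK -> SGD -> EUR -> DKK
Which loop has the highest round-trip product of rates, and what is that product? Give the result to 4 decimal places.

1.1907

(1) 0.35761 × 0.80175 × 3.5435 = 1.01597
(2) 2.9854 × 0.25337 × 1.5742 = 1.19074
(3) 0.23455 × 4.4058 × 0.94341 = 0.97490
(4) 0.19242 × 0.84811 × 6.4475 = 1.05219
Highest is cycle (2) at 1.1907 (>1, arbitrage).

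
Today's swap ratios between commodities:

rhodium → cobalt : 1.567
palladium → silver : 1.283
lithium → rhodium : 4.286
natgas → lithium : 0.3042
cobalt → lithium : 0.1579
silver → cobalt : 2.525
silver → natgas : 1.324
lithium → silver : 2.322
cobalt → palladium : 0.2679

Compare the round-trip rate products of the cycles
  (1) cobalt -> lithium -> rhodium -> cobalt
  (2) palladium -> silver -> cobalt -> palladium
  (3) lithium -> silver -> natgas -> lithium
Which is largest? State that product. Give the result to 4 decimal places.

1.0605

(1) 0.1579 × 4.286 × 1.567 = 1.06048
(2) 1.283 × 2.525 × 0.2679 = 0.86788
(3) 2.322 × 1.324 × 0.3042 = 0.93521
Highest is cycle (1) at 1.0605 (>1, arbitrage).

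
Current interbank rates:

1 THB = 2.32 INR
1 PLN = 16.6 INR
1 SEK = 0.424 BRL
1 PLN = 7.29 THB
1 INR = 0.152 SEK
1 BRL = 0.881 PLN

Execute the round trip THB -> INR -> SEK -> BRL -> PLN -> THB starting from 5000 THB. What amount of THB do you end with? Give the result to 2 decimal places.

5000 THB × 2.32 = 11600 INR
11600 INR × 0.152 = 1763.2 SEK
1763.2 SEK × 0.424 = 747.5968 BRL
747.5968 BRL × 0.881 = 658.6327808 PLN
658.6327808 PLN × 7.29 = 4801.432972032 THB

4801.43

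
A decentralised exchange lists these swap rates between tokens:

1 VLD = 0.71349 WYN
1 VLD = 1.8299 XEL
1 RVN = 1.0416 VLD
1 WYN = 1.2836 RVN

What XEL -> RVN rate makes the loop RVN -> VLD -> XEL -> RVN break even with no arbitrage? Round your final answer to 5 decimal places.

Known legs of the cycle: 1.0416 × 1.8299 = 1.90602384
For no arbitrage the full-cycle product must be 1, so the missing rate is 1 / 1.90602384 ≈ 0.5246524.

0.52465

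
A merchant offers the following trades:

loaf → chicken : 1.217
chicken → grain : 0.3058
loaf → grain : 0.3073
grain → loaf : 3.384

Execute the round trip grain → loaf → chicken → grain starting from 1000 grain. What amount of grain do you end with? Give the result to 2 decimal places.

1259.38

1000 grain × 3.384 = 3384 loaf
3384 loaf × 1.217 = 4118.328 chicken
4118.328 chicken × 0.3058 = 1259.3847024 grain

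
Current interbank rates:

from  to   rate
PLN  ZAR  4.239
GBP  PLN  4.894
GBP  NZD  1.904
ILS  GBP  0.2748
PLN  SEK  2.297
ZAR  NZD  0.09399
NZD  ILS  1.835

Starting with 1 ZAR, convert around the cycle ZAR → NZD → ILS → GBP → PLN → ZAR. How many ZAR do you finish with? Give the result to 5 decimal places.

0.98325

1 ZAR × 0.09399 = 0.09399 NZD
0.09399 NZD × 1.835 = 0.17247165 ILS
0.17247165 ILS × 0.2748 = 0.04739520942 GBP
0.04739520942 GBP × 4.894 = 0.23195215490148 PLN
0.23195215490148 PLN × 4.239 = 0.98324518462737372 ZAR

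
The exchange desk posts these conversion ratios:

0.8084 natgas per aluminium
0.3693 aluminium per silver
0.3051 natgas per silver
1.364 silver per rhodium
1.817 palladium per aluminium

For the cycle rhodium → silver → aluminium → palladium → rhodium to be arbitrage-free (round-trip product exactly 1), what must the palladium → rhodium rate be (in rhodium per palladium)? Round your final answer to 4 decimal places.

Known legs of the cycle: 1.364 × 0.3693 × 1.817 = 0.9152686884
For no arbitrage the full-cycle product must be 1, so the missing rate is 1 / 0.9152686884 ≈ 1.092575.

1.0926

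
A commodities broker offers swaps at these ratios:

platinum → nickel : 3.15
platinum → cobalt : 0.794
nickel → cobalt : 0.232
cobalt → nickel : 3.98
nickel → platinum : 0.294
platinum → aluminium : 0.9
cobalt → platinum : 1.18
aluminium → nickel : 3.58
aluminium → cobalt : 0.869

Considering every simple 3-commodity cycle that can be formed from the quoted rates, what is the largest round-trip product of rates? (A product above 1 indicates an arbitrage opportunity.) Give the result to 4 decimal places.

platinum→aluminium→nickel→platinum: 0.9 × 3.58 × 0.294 = 0.94727
platinum→cobalt→nickel→platinum: 0.794 × 3.98 × 0.294 = 0.92908
platinum→aluminium→cobalt→platinum: 0.9 × 0.869 × 1.18 = 0.92288
platinum→nickel→cobalt→platinum: 3.15 × 0.232 × 1.18 = 0.86234
Maximum is platinum→aluminium→nickel→platinum at 0.9473; no arbitrage — every cycle loses value.

0.9473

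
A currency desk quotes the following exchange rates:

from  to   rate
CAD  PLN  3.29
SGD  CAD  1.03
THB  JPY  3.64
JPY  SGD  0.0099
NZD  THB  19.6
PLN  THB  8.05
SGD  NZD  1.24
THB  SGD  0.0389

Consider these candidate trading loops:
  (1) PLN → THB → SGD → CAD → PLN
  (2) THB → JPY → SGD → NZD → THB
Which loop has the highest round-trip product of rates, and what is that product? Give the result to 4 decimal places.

1.0612

(1) 8.05 × 0.0389 × 1.03 × 3.29 = 1.06115
(2) 3.64 × 0.0099 × 1.24 × 19.6 = 0.87582
Highest is cycle (1) at 1.0612 (>1, arbitrage).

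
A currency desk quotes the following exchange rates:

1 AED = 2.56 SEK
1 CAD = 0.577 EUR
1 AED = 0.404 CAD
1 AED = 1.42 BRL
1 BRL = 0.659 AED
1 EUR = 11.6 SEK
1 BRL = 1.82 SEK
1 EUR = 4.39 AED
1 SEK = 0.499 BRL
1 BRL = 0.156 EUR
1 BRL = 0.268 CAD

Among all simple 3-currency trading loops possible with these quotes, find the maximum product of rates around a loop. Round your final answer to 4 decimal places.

1.0233

EUR→AED→CAD→EUR: 4.39 × 0.404 × 0.577 = 1.02334
EUR→AED→BRL→EUR: 4.39 × 1.42 × 0.156 = 0.97247
SEK→BRL→EUR→SEK: 0.499 × 0.156 × 11.6 = 0.90299
SEK→BRL→AED→SEK: 0.499 × 0.659 × 2.56 = 0.84183
Maximum is EUR→AED→CAD→EUR at 1.0233; arbitrage exists.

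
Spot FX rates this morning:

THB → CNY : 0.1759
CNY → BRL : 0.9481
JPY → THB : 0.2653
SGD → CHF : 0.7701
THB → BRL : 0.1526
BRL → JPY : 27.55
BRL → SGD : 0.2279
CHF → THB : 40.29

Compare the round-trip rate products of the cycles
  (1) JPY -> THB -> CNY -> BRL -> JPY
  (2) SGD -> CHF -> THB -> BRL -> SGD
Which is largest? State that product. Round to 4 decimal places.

1.2189

(1) 0.2653 × 0.1759 × 0.9481 × 27.55 = 1.21893
(2) 0.7701 × 40.29 × 0.1526 × 0.2279 = 1.07905
Highest is cycle (1) at 1.2189 (>1, arbitrage).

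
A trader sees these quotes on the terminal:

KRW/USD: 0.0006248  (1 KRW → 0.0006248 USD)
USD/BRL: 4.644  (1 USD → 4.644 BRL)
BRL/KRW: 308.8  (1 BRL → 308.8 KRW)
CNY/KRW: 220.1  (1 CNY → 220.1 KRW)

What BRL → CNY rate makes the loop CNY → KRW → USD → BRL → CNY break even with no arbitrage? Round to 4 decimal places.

Known legs of the cycle: 220.1 × 0.0006248 × 4.644 = 0.63863582112
For no arbitrage the full-cycle product must be 1, so the missing rate is 1 / 0.63863582112 ≈ 1.565838.

1.5658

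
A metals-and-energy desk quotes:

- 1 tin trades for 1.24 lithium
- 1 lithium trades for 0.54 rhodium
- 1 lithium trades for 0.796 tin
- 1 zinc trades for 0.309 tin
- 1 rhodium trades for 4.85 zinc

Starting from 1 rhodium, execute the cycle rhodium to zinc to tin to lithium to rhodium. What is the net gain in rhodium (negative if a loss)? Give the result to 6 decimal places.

1 rhodium × 4.85 = 4.85 zinc
4.85 zinc × 0.309 = 1.49865 tin
1.49865 tin × 1.24 = 1.858326 lithium
1.858326 lithium × 0.54 = 1.00349604 rhodium
Net change: 1.00349604 − 1 = 0.00349604 rhodium

0.003496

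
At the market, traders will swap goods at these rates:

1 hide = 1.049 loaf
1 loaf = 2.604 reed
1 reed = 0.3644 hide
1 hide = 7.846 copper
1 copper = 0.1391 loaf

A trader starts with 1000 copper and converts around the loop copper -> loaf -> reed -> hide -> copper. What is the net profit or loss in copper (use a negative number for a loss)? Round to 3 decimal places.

1000 copper × 0.1391 = 139.1 loaf
139.1 loaf × 2.604 = 362.2164 reed
362.2164 reed × 0.3644 = 131.99165616 hide
131.99165616 hide × 7.846 = 1035.60653423136 copper
Net change: 1035.60653423136 − 1000 = 35.60653423136 copper

35.607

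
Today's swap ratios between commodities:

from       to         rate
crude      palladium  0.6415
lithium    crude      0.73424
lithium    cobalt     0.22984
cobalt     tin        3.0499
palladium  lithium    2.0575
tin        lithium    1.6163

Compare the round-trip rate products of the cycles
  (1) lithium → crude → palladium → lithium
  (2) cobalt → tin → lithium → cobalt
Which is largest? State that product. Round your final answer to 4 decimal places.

(1) 0.73424 × 0.6415 × 2.0575 = 0.96911
(2) 3.0499 × 1.6163 × 0.22984 = 1.13301
Highest is cycle (2) at 1.1330 (>1, arbitrage).

1.1330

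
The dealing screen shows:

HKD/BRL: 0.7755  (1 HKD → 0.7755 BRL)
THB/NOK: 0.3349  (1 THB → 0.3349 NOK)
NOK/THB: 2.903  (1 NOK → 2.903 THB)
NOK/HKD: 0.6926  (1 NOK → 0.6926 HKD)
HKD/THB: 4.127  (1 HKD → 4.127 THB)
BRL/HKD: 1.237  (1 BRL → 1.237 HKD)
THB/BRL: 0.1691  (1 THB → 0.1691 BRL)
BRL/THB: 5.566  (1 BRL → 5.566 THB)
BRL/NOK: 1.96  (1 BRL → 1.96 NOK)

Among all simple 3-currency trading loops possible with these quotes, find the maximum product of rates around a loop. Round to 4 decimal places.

HKD→BRL→NOK→HKD: 0.7755 × 1.96 × 0.6926 = 1.05274
THB→BRL→NOK→THB: 0.1691 × 1.96 × 2.903 = 0.96216
HKD→THB→NOK→HKD: 4.127 × 0.3349 × 0.6926 = 0.95726
HKD→THB→BRL→HKD: 4.127 × 0.1691 × 1.237 = 0.86327
Maximum is HKD→BRL→NOK→HKD at 1.0527; arbitrage exists.

1.0527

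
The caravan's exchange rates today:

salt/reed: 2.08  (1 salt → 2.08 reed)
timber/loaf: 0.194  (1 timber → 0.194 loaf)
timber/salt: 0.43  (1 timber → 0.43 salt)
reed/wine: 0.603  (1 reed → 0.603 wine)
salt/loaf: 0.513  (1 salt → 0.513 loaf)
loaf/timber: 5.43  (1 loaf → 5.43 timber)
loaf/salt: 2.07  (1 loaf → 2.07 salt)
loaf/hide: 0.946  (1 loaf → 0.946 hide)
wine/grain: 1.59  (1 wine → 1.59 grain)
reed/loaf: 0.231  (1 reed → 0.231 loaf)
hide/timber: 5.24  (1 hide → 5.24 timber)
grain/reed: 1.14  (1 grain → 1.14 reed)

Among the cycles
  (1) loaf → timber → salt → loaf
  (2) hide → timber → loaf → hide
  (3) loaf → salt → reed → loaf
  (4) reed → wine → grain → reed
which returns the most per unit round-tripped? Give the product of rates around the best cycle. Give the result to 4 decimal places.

1.1978

(1) 5.43 × 0.43 × 0.513 = 1.19780
(2) 5.24 × 0.194 × 0.946 = 0.96167
(3) 2.07 × 2.08 × 0.231 = 0.99459
(4) 0.603 × 1.59 × 1.14 = 1.09300
Highest is cycle (1) at 1.1978 (>1, arbitrage).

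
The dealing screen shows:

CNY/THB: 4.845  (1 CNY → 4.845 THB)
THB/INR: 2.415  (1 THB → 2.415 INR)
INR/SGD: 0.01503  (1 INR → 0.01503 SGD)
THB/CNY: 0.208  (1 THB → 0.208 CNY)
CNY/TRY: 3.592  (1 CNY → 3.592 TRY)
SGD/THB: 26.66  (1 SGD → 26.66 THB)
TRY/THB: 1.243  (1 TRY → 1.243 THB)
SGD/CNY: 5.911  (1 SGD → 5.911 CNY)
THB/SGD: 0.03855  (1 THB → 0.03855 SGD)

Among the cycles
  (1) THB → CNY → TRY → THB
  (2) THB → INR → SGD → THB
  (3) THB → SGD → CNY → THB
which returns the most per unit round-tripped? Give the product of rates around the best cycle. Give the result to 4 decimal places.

(1) 0.208 × 3.592 × 1.243 = 0.92869
(2) 2.415 × 0.01503 × 26.66 = 0.96769
(3) 0.03855 × 5.911 × 4.845 = 1.10403
Highest is cycle (3) at 1.1040 (>1, arbitrage).

1.1040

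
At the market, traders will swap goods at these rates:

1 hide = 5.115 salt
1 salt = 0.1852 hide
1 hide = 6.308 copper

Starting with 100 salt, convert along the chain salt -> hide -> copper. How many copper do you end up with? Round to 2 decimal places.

100 salt × 0.1852 = 18.52 hide
18.52 hide × 6.308 = 116.82416 copper

116.82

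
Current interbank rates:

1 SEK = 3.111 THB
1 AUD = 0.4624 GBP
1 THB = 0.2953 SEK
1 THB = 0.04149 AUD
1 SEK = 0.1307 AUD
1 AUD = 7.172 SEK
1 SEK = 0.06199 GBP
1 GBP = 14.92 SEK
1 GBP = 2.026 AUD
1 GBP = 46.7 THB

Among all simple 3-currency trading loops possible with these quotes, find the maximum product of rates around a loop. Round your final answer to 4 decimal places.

0.9257

SEK→THB→AUD→SEK: 3.111 × 0.04149 × 7.172 = 0.92573
SEK→AUD→GBP→SEK: 0.1307 × 0.4624 × 14.92 = 0.90170
SEK→GBP→AUD→SEK: 0.06199 × 2.026 × 7.172 = 0.90074
AUD→GBP→THB→AUD: 0.4624 × 46.7 × 0.04149 = 0.89594
SEK→GBP→THB→SEK: 0.06199 × 46.7 × 0.2953 = 0.85487
Maximum is SEK→THB→AUD→SEK at 0.9257; no arbitrage — every cycle loses value.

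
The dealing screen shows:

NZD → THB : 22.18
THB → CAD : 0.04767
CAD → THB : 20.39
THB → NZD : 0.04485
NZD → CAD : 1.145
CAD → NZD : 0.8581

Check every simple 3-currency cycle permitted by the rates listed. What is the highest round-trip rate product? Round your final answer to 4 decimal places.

1.0471

CAD→THB→NZD→CAD: 20.39 × 0.04485 × 1.145 = 1.04709
CAD→NZD→THB→CAD: 0.8581 × 22.18 × 0.04767 = 0.90729
Maximum is CAD→THB→NZD→CAD at 1.0471; arbitrage exists.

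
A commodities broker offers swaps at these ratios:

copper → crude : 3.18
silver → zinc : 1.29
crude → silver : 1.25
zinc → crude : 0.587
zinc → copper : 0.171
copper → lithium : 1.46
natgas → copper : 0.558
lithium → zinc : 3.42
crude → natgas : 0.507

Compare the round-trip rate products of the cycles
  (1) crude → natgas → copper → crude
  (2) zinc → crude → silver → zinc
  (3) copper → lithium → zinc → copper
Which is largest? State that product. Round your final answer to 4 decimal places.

(1) 0.507 × 0.558 × 3.18 = 0.89964
(2) 0.587 × 1.25 × 1.29 = 0.94654
(3) 1.46 × 3.42 × 0.171 = 0.85384
Highest is cycle (2) at 0.9465 (≤1, no arbitrage).

0.9465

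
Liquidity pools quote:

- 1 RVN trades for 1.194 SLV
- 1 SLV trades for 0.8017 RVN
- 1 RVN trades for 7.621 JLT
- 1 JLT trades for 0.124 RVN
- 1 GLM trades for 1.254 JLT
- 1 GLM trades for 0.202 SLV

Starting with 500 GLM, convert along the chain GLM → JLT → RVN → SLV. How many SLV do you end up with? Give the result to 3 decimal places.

92.831

500 GLM × 1.254 = 627 JLT
627 JLT × 0.124 = 77.748 RVN
77.748 RVN × 1.194 = 92.831112 SLV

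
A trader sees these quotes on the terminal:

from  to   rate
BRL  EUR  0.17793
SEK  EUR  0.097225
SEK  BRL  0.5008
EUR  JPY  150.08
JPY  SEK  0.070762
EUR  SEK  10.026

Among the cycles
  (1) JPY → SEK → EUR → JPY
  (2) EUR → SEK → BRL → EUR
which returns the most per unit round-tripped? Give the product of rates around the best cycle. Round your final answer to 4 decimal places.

(1) 0.070762 × 0.097225 × 150.08 = 1.03253
(2) 10.026 × 0.5008 × 0.17793 = 0.89339
Highest is cycle (1) at 1.0325 (>1, arbitrage).

1.0325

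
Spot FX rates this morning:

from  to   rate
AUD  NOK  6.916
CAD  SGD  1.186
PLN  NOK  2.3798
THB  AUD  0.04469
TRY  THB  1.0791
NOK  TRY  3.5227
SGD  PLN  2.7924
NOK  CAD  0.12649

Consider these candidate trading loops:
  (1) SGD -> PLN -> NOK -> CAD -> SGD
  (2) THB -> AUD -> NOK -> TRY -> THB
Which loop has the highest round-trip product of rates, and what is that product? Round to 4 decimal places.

(1) 2.7924 × 2.3798 × 0.12649 × 1.186 = 0.99692
(2) 0.04469 × 6.916 × 3.5227 × 1.0791 = 1.17490
Highest is cycle (2) at 1.1749 (>1, arbitrage).

1.1749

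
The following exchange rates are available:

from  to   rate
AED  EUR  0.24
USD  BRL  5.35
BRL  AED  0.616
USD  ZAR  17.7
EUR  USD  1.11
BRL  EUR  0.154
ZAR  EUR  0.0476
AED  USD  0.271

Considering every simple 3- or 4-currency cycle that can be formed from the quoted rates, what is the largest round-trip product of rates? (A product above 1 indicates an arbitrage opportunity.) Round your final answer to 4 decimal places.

ZAR→EUR→USD→ZAR: 0.0476 × 1.11 × 17.7 = 0.93520
EUR→USD→BRL→EUR: 1.11 × 5.35 × 0.154 = 0.91453
BRL→AED→USD→BRL: 0.616 × 0.271 × 5.35 = 0.89311
EUR→USD→BRL→AED→EUR: 1.11 × 5.35 × 0.616 × 0.24 = 0.87795
Maximum is ZAR→EUR→USD→ZAR at 0.9352; no arbitrage — every cycle loses value.

0.9352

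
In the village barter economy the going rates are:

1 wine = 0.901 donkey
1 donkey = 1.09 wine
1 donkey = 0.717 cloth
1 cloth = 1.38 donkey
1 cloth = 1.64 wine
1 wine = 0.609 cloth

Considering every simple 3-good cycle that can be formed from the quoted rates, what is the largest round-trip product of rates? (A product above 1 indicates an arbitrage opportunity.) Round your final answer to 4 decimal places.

wine→donkey→cloth→wine: 0.901 × 0.717 × 1.64 = 1.05947
wine→cloth→donkey→wine: 0.609 × 1.38 × 1.09 = 0.91606
Maximum is wine→donkey→cloth→wine at 1.0595; arbitrage exists.

1.0595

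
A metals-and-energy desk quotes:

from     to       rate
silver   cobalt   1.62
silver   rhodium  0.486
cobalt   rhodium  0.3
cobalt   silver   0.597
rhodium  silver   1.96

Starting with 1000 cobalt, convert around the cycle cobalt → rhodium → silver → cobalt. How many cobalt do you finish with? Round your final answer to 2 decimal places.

952.56

1000 cobalt × 0.3 = 300 rhodium
300 rhodium × 1.96 = 588 silver
588 silver × 1.62 = 952.56 cobalt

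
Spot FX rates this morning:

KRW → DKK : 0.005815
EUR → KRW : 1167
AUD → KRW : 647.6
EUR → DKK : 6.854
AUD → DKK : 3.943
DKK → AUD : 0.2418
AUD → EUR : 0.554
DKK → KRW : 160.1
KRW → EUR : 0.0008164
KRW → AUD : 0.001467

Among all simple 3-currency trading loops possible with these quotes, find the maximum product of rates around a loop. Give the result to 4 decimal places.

0.9484

AUD→EUR→KRW→AUD: 0.554 × 1167 × 0.001467 = 0.94844
DKK→KRW→AUD→DKK: 160.1 × 0.001467 × 3.943 = 0.92608
DKK→AUD→EUR→DKK: 0.2418 × 0.554 × 6.854 = 0.91814
DKK→AUD→KRW→DKK: 0.2418 × 647.6 × 0.005815 = 0.91057
DKK→KRW→EUR→DKK: 160.1 × 0.0008164 × 6.854 = 0.89586
Maximum is AUD→EUR→KRW→AUD at 0.9484; no arbitrage — every cycle loses value.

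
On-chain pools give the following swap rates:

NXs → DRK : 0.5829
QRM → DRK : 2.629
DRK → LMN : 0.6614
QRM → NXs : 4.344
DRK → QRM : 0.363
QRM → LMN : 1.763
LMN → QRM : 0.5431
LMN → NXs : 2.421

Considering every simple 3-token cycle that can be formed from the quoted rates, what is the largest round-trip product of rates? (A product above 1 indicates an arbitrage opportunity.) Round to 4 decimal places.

LMN→QRM→DRK→LMN: 0.5431 × 2.629 × 0.6614 = 0.94435
LMN→NXs→DRK→LMN: 2.421 × 0.5829 × 0.6614 = 0.93337
NXs→DRK→QRM→NXs: 0.5829 × 0.363 × 4.344 = 0.91916
Maximum is LMN→QRM→DRK→LMN at 0.9444; no arbitrage — every cycle loses value.

0.9444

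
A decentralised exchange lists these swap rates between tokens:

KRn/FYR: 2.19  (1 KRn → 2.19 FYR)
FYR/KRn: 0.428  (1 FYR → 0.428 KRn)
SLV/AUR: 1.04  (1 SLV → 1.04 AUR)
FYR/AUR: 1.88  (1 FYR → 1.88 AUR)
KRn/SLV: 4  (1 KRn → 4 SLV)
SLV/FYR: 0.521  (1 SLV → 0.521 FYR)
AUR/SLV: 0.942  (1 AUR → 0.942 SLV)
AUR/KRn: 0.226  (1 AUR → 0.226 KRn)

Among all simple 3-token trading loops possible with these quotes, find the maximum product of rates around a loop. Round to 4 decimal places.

0.9402

SLV→AUR→KRn→SLV: 1.04 × 0.226 × 4 = 0.94016
FYR→AUR→KRn→FYR: 1.88 × 0.226 × 2.19 = 0.93049
SLV→FYR→AUR→SLV: 0.521 × 1.88 × 0.942 = 0.92267
SLV→FYR→KRn→SLV: 0.521 × 0.428 × 4 = 0.89195
Maximum is SLV→AUR→KRn→SLV at 0.9402; no arbitrage — every cycle loses value.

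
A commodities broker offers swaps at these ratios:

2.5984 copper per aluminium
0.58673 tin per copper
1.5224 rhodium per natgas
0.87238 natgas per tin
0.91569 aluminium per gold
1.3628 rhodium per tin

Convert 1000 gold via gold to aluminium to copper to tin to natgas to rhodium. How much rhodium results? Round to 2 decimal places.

1000 gold × 0.91569 = 915.69 aluminium
915.69 aluminium × 2.5984 = 2379.328896 copper
2379.328896 copper × 0.58673 = 1396.02364315008 tin
1396.02364315008 tin × 0.87238 = 1217.8631058112667904 natgas
1217.8631058112667904 natgas × 1.5224 = 1854.07479228707256170496 rhodium

1854.07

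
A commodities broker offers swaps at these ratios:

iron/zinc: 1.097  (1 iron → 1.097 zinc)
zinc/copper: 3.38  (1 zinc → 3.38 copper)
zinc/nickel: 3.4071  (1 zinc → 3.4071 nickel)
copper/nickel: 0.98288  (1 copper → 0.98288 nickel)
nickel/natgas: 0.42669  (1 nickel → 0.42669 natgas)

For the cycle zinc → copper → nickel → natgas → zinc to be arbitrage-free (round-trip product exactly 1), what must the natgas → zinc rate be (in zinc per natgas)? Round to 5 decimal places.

0.70546

Known legs of the cycle: 3.38 × 0.98288 × 0.42669 = 1.417521527136
For no arbitrage the full-cycle product must be 1, so the missing rate is 1 / 1.417521527136 ≈ 0.7054567.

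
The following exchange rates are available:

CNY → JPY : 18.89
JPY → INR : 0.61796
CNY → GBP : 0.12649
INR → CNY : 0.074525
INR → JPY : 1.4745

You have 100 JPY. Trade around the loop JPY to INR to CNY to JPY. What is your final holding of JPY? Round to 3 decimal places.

86.995

100 JPY × 0.61796 = 61.796 INR
61.796 INR × 0.074525 = 4.6053469 CNY
4.6053469 CNY × 18.89 = 86.995002941 JPY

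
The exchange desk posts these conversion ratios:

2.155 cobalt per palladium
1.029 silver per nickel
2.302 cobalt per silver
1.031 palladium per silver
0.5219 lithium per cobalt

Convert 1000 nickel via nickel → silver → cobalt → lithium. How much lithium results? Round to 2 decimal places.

1000 nickel × 1.029 = 1029 silver
1029 silver × 2.302 = 2368.758 cobalt
2368.758 cobalt × 0.5219 = 1236.2548002 lithium

1236.25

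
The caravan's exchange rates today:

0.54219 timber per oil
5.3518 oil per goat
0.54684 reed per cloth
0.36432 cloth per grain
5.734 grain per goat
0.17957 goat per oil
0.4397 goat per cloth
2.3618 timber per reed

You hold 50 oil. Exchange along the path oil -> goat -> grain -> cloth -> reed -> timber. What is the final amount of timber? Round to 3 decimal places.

24.224

50 oil × 0.17957 = 8.9785 goat
8.9785 goat × 5.734 = 51.482719 grain
51.482719 grain × 0.36432 = 18.75618418608 cloth
18.75618418608 cloth × 0.54684 = 10.2566317603159872 reed
10.2566317603159872 reed × 2.3618 = 24.22411289151429856896 timber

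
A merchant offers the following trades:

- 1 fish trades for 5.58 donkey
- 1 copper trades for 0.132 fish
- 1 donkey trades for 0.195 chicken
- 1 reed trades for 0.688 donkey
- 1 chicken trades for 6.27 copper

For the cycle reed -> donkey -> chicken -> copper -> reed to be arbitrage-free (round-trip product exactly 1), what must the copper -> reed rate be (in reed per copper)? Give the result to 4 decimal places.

Known legs of the cycle: 0.688 × 0.195 × 6.27 = 0.8411832
For no arbitrage the full-cycle product must be 1, so the missing rate is 1 / 0.8411832 ≈ 1.188802.

1.1888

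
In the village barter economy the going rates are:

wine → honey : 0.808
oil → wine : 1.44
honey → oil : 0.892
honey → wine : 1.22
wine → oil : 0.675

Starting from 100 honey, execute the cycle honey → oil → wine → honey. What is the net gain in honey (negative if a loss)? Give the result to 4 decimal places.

100 honey × 0.892 = 89.2 oil
89.2 oil × 1.44 = 128.448 wine
128.448 wine × 0.808 = 103.785984 honey
Net change: 103.785984 − 100 = 3.785984 honey

3.7860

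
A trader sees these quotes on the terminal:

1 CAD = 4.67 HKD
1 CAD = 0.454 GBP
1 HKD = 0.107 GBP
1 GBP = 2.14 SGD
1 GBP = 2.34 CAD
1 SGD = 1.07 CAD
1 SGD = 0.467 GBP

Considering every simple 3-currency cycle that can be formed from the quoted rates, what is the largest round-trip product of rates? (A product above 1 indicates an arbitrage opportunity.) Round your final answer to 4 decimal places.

HKD→GBP→CAD→HKD: 0.107 × 2.34 × 4.67 = 1.16927
SGD→CAD→GBP→SGD: 1.07 × 0.454 × 2.14 = 1.03957
Maximum is HKD→GBP→CAD→HKD at 1.1693; arbitrage exists.

1.1693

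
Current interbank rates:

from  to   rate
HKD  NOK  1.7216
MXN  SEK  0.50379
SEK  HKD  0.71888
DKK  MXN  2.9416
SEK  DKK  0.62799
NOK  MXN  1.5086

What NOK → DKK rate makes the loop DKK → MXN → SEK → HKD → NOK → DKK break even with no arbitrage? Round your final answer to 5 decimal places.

0.54523

Known legs of the cycle: 2.9416 × 0.50379 × 0.71888 × 1.7216 = 1.834094948800192512
For no arbitrage the full-cycle product must be 1, so the missing rate is 1 / 1.834094948800192512 ≈ 0.5452280.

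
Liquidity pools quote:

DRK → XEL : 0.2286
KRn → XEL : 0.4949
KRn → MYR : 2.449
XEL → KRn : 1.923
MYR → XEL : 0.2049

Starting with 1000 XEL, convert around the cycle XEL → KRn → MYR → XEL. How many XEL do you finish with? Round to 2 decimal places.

964.96

1000 XEL × 1.923 = 1923 KRn
1923 KRn × 2.449 = 4709.427 MYR
4709.427 MYR × 0.2049 = 964.9615923 XEL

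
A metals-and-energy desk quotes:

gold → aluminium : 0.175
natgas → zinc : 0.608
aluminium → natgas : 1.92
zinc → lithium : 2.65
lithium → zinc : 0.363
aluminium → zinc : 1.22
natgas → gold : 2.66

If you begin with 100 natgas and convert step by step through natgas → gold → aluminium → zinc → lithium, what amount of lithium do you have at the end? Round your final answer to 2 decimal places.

150.50

100 natgas × 2.66 = 266 gold
266 gold × 0.175 = 46.55 aluminium
46.55 aluminium × 1.22 = 56.791 zinc
56.791 zinc × 2.65 = 150.49615 lithium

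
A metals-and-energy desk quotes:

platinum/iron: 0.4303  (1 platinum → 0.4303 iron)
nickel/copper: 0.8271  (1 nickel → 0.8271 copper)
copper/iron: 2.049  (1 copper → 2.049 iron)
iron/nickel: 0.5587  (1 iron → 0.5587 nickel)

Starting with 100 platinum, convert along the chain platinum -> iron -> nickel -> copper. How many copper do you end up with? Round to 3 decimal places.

19.884

100 platinum × 0.4303 = 43.03 iron
43.03 iron × 0.5587 = 24.040861 nickel
24.040861 nickel × 0.8271 = 19.8841961331 copper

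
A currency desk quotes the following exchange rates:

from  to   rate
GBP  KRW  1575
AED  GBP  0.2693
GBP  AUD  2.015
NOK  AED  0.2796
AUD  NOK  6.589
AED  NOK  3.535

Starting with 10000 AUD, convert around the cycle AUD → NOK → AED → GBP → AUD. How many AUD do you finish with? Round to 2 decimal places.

9996.96

10000 AUD × 6.589 = 65890 NOK
65890 NOK × 0.2796 = 18422.844 AED
18422.844 AED × 0.2693 = 4961.2718892 GBP
4961.2718892 GBP × 2.015 = 9996.962856738 AUD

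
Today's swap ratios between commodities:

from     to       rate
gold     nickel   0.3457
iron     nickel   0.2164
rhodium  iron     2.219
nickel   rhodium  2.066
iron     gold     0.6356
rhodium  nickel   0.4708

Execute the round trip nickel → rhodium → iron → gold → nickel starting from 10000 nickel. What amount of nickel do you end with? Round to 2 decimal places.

10073.28

10000 nickel × 2.066 = 20660 rhodium
20660 rhodium × 2.219 = 45844.54 iron
45844.54 iron × 0.6356 = 29138.789624 gold
29138.789624 gold × 0.3457 = 10073.2795730168 nickel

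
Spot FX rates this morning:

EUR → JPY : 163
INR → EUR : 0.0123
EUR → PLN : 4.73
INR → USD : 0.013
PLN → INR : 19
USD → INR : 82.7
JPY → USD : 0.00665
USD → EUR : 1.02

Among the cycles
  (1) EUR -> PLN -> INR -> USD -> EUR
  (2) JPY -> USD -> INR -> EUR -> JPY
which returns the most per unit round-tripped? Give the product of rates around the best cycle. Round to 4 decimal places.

(1) 4.73 × 19 × 0.013 × 1.02 = 1.19168
(2) 0.00665 × 82.7 × 0.0123 × 163 = 1.10260
Highest is cycle (1) at 1.1917 (>1, arbitrage).

1.1917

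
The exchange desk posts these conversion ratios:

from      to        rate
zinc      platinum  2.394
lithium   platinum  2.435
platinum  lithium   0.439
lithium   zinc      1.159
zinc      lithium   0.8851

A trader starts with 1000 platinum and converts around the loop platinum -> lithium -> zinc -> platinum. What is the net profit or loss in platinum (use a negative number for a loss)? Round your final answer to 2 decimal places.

1000 platinum × 0.439 = 439 lithium
439 lithium × 1.159 = 508.801 zinc
508.801 zinc × 2.394 = 1218.069594 platinum
Net change: 1218.069594 − 1000 = 218.069594 platinum

218.07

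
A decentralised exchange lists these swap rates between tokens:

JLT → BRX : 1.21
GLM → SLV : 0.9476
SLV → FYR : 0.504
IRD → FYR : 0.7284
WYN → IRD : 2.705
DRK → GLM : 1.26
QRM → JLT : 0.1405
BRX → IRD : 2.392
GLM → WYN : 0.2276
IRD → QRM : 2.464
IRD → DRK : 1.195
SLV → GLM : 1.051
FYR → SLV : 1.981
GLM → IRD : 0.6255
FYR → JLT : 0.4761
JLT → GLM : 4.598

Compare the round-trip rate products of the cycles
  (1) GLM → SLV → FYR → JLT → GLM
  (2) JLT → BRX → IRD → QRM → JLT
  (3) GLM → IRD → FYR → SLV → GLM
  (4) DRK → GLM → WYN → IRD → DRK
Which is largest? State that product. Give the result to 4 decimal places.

1.0455

(1) 0.9476 × 0.504 × 0.4761 × 4.598 = 1.04550
(2) 1.21 × 2.392 × 2.464 × 0.1405 = 1.00199
(3) 0.6255 × 0.7284 × 1.981 × 1.051 = 0.94860
(4) 1.26 × 0.2276 × 2.705 × 1.195 = 0.92700
Highest is cycle (1) at 1.0455 (>1, arbitrage).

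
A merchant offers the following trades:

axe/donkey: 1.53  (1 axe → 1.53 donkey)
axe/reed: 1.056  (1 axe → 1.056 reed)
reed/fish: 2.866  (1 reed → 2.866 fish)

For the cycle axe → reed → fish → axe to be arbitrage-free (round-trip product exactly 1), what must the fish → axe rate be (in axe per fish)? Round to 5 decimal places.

0.33042

Known legs of the cycle: 1.056 × 2.866 = 3.026496
For no arbitrage the full-cycle product must be 1, so the missing rate is 1 / 3.026496 ≈ 0.3304151.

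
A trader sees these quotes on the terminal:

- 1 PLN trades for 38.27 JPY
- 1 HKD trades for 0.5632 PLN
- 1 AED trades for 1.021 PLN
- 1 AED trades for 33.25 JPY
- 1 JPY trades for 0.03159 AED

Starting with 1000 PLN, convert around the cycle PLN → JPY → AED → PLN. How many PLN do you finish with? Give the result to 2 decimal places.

1000 PLN × 38.27 = 38270 JPY
38270 JPY × 0.03159 = 1208.9493 AED
1208.9493 AED × 1.021 = 1234.3372353 PLN

1234.34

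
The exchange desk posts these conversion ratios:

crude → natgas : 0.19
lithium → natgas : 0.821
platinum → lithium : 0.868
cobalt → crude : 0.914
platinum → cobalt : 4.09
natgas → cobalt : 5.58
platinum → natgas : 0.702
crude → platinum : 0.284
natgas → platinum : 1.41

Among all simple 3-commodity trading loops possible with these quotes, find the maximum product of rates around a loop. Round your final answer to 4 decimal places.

crude→platinum→cobalt→crude: 0.284 × 4.09 × 0.914 = 1.06167
platinum→lithium→natgas→platinum: 0.868 × 0.821 × 1.41 = 1.00481
crude→natgas→cobalt→crude: 0.19 × 5.58 × 0.914 = 0.96902
Maximum is crude→platinum→cobalt→crude at 1.0617; arbitrage exists.

1.0617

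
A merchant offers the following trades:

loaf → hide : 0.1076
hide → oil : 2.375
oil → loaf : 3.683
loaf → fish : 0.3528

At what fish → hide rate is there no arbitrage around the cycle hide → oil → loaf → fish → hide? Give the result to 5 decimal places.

Known legs of the cycle: 2.375 × 3.683 × 0.3528 = 3.0859857
For no arbitrage the full-cycle product must be 1, so the missing rate is 1 / 3.0859857 ≈ 0.3240456.

0.32405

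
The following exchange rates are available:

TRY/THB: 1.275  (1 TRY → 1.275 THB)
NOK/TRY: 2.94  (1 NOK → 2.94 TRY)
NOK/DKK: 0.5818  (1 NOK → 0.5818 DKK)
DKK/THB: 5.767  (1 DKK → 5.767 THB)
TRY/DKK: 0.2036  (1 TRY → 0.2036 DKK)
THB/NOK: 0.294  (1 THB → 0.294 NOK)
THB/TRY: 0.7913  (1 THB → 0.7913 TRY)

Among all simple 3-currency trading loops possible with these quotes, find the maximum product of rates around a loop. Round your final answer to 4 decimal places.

NOK→TRY→THB→NOK: 2.94 × 1.275 × 0.294 = 1.10206
DKK→THB→NOK→DKK: 5.767 × 0.294 × 0.5818 = 0.98644
DKK→THB→TRY→DKK: 5.767 × 0.7913 × 0.2036 = 0.92911
Maximum is NOK→TRY→THB→NOK at 1.1021; arbitrage exists.

1.1021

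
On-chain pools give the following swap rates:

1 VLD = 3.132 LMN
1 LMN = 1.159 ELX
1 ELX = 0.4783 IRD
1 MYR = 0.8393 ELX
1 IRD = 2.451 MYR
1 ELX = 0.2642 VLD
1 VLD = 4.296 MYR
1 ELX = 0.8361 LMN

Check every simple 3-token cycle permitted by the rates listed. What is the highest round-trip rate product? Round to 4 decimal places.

ELX→IRD→MYR→ELX: 0.4783 × 2.451 × 0.8393 = 0.98392
ELX→VLD→LMN→ELX: 0.2642 × 3.132 × 1.159 = 0.95904
ELX→VLD→MYR→ELX: 0.2642 × 4.296 × 0.8393 = 0.95261
Maximum is ELX→IRD→MYR→ELX at 0.9839; no arbitrage — every cycle loses value.

0.9839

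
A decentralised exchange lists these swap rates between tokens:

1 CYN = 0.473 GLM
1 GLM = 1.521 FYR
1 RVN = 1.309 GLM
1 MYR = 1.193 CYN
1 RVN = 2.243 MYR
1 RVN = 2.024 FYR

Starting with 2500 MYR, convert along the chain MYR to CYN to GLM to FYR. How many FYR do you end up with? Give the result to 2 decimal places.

2145.71

2500 MYR × 1.193 = 2982.5 CYN
2982.5 CYN × 0.473 = 1410.7225 GLM
1410.7225 GLM × 1.521 = 2145.7089225 FYR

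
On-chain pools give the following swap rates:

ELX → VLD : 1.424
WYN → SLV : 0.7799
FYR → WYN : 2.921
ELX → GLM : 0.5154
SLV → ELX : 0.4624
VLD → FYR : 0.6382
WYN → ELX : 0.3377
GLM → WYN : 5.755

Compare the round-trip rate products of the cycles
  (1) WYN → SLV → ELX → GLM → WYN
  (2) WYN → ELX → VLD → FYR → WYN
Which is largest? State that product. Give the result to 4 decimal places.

(1) 0.7799 × 0.4624 × 0.5154 × 5.755 = 1.06966
(2) 0.3377 × 1.424 × 0.6382 × 2.921 = 0.89646
Highest is cycle (1) at 1.0697 (>1, arbitrage).

1.0697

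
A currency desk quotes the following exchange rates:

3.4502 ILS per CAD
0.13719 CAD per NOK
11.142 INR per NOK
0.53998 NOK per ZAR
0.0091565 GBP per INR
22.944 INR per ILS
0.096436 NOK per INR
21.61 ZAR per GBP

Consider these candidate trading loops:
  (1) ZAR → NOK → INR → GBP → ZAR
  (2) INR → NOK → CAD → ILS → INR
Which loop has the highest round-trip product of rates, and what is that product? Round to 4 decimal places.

1.1905

(1) 0.53998 × 11.142 × 0.0091565 × 21.61 = 1.19049
(2) 0.096436 × 0.13719 × 3.4502 × 22.944 = 1.04731
Highest is cycle (1) at 1.1905 (>1, arbitrage).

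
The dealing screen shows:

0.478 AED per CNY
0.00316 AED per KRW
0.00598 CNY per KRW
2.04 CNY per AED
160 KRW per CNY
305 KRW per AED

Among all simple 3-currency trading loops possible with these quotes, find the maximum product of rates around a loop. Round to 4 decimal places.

CNY→KRW→AED→CNY: 160 × 0.00316 × 2.04 = 1.03142
CNY→AED→KRW→CNY: 0.478 × 305 × 0.00598 = 0.87182
Maximum is CNY→KRW→AED→CNY at 1.0314; arbitrage exists.

1.0314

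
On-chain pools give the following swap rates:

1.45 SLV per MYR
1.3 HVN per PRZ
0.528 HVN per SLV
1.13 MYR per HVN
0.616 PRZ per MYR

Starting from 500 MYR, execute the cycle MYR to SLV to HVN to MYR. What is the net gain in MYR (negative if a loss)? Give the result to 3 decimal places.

-67.436

500 MYR × 1.45 = 725 SLV
725 SLV × 0.528 = 382.8 HVN
382.8 HVN × 1.13 = 432.564 MYR
Net change: 432.564 − 500 = -67.436 MYR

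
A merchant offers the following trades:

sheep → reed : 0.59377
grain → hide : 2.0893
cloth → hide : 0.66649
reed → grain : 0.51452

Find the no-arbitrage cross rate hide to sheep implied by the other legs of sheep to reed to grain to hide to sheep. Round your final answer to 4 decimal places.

Known legs of the cycle: 0.59377 × 0.51452 × 2.0893 = 0.63829481485772
For no arbitrage the full-cycle product must be 1, so the missing rate is 1 / 0.63829481485772 ≈ 1.566674.

1.5667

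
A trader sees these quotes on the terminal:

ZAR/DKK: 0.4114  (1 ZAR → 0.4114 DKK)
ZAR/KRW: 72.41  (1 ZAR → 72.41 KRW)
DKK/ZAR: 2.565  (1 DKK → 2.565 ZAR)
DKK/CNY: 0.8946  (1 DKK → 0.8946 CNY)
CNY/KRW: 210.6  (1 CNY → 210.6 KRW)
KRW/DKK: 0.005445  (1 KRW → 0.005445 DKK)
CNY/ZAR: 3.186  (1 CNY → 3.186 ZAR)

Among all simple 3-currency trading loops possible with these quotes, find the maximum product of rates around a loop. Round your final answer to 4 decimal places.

CNY→ZAR→DKK→CNY: 3.186 × 0.4114 × 0.8946 = 1.17257
CNY→KRW→DKK→CNY: 210.6 × 0.005445 × 0.8946 = 1.02585
ZAR→KRW→DKK→ZAR: 72.41 × 0.005445 × 2.565 = 1.01131
Maximum is CNY→ZAR→DKK→CNY at 1.1726; arbitrage exists.

1.1726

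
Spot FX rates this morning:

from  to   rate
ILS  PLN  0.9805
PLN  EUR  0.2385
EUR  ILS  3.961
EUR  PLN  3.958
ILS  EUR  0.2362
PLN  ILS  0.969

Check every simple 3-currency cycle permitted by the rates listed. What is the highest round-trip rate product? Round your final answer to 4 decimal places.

ILS→PLN→EUR→ILS: 0.9805 × 0.2385 × 3.961 = 0.92628
ILS→EUR→PLN→ILS: 0.2362 × 3.958 × 0.969 = 0.90590
Maximum is ILS→PLN→EUR→ILS at 0.9263; no arbitrage — every cycle loses value.

0.9263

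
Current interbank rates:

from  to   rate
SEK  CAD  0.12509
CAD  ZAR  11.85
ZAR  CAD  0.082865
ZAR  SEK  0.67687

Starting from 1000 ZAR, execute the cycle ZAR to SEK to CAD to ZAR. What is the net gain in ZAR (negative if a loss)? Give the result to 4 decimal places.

1000 ZAR × 0.67687 = 676.87 SEK
676.87 SEK × 0.12509 = 84.6696683 CAD
84.6696683 CAD × 11.85 = 1003.335569355 ZAR
Net change: 1003.335569355 − 1000 = 3.335569355 ZAR

3.3356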